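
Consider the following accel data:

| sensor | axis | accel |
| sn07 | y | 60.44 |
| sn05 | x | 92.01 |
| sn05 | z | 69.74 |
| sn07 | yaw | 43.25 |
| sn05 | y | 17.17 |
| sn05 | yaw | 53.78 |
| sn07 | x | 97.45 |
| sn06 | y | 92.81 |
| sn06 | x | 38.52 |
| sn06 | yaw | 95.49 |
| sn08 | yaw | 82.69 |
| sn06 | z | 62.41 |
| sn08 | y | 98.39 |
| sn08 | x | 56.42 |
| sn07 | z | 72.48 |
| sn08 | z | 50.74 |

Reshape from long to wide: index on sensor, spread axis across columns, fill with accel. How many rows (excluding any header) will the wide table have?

4

4 distinct sensor values → 4 rows.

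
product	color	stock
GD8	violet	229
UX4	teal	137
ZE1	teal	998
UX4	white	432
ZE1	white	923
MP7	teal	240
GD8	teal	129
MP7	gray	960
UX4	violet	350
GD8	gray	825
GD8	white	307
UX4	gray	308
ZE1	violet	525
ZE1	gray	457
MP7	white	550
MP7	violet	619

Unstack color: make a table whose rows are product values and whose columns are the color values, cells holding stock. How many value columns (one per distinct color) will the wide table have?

4

4 distinct color values: violet, teal, gray, white.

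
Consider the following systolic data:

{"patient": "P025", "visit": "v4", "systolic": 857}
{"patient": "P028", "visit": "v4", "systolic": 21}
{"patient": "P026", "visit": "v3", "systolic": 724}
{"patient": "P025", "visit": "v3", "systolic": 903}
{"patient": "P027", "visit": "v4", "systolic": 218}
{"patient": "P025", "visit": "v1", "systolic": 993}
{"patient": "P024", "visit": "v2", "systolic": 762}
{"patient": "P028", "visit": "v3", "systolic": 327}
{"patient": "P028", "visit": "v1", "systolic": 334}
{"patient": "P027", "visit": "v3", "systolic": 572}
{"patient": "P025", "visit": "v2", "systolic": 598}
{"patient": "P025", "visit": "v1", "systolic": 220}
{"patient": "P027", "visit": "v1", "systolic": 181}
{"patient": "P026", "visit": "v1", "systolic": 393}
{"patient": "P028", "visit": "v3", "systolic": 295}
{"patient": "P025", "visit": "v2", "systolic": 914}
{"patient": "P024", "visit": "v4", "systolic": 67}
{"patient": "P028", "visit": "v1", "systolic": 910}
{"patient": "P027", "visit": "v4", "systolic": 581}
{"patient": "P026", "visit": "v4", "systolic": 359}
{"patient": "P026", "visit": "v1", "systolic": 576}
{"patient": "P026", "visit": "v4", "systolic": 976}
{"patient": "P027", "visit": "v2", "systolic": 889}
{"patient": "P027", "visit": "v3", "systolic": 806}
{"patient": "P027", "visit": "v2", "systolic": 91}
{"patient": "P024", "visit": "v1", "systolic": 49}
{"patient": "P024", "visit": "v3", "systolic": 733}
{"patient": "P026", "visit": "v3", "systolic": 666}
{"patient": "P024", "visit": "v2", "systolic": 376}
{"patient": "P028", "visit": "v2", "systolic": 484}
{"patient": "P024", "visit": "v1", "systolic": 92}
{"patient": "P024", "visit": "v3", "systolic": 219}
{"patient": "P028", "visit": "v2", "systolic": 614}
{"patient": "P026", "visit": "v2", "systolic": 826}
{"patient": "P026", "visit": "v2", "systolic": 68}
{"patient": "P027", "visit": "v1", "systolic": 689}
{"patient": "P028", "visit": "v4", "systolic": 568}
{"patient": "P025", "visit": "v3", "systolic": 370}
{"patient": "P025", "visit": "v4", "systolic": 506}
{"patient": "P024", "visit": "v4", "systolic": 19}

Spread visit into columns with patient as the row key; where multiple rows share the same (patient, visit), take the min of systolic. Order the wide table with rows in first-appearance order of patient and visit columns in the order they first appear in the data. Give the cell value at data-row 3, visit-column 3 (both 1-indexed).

With rows in first-appearance order of patient, row 3 is patient=P026. visit columns in first-appearance order: v4, v3, v1, v2; column 3 is v1.
Long rows with patient=P026, visit=v1: min(393, 576) = 393.

393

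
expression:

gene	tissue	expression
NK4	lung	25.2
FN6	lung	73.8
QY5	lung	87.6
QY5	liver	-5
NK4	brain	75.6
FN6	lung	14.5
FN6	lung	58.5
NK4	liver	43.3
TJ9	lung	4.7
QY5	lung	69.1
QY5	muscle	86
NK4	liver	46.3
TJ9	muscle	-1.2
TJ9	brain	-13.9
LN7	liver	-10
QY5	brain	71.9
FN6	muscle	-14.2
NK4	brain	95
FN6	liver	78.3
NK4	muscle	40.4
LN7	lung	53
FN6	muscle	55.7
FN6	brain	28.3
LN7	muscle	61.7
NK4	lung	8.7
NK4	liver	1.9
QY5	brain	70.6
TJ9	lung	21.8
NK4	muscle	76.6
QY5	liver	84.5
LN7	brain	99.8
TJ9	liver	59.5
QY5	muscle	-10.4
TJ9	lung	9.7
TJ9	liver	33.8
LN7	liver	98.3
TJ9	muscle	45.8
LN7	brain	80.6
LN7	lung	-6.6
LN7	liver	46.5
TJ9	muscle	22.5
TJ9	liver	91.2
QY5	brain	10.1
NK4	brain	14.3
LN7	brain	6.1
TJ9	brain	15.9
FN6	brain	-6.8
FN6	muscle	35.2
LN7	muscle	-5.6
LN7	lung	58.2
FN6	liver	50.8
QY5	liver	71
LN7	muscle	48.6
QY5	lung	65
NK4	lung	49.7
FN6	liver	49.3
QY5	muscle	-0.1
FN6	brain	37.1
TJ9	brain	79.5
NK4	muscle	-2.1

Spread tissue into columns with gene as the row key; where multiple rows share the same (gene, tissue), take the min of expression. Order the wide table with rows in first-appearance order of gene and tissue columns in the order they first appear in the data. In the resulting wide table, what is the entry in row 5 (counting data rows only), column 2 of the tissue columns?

With rows in first-appearance order of gene, row 5 is gene=LN7. tissue columns in first-appearance order: lung, liver, brain, muscle; column 2 is liver.
Long rows with gene=LN7, tissue=liver: min(-10, 98.3, 46.5) = -10.

-10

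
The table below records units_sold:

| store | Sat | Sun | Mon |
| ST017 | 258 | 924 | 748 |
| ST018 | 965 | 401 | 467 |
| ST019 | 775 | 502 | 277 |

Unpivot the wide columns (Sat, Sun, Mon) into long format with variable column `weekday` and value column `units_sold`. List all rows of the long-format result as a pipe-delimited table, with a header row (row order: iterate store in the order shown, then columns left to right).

| store | weekday | units_sold |
| ST017 | Sat | 258 |
| ST017 | Sun | 924 |
| ST017 | Mon | 748 |
| ST018 | Sat | 965 |
| ST018 | Sun | 401 |
| ST018 | Mon | 467 |
| ST019 | Sat | 775 |
| ST019 | Sun | 502 |
| ST019 | Mon | 277 |

Each (store, column) pair becomes one row: 3 × 3 = 9 rows.
For example, (ST017, Sat) → units_sold=258.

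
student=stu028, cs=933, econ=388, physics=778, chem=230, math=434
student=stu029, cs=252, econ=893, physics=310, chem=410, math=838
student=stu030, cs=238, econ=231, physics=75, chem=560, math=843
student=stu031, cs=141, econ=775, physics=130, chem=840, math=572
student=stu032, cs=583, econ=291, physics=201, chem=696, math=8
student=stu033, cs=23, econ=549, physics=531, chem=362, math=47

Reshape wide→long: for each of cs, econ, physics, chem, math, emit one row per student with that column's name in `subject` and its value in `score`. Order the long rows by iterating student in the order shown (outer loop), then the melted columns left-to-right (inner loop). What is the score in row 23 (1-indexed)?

201

30 rows total (6 × 5). Row 23: index ⌊(23-1)/5⌋ = 4 into student → stu032; (23-1) mod 5 = 2 into the melted columns → physics.
So row 23 is (stu032, physics, 201); score = 201.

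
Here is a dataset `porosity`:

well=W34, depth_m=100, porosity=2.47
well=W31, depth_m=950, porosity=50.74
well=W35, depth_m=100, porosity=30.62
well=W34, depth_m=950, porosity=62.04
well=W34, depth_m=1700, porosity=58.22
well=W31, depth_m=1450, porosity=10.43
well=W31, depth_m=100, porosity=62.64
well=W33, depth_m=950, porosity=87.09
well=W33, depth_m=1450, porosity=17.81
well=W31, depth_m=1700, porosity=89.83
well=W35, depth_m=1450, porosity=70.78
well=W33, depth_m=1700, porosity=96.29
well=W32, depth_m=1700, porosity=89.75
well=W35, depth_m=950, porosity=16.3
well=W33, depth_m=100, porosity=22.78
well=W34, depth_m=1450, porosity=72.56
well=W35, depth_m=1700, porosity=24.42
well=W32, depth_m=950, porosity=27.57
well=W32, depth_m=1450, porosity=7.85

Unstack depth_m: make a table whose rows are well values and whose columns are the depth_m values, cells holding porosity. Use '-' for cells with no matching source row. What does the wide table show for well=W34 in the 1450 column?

72.56

The long row with well=W34, depth_m=1450 has porosity=72.56.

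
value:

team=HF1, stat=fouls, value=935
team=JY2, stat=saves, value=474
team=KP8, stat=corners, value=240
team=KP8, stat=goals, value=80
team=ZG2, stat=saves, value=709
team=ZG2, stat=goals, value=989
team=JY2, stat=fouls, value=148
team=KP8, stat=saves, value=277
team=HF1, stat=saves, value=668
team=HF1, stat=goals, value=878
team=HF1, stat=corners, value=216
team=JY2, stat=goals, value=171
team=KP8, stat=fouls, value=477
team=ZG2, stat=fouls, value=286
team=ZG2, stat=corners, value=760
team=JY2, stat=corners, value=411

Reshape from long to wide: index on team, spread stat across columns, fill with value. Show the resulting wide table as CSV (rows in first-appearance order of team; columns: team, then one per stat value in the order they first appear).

team,fouls,saves,corners,goals
HF1,935,668,216,878
JY2,148,474,411,171
KP8,477,277,240,80
ZG2,286,709,760,989

Columns: team plus the 4 distinct stat values (fouls, saves, corners, goals).
For example, row HF1 column fouls takes value=935 from the long row (HF1, fouls).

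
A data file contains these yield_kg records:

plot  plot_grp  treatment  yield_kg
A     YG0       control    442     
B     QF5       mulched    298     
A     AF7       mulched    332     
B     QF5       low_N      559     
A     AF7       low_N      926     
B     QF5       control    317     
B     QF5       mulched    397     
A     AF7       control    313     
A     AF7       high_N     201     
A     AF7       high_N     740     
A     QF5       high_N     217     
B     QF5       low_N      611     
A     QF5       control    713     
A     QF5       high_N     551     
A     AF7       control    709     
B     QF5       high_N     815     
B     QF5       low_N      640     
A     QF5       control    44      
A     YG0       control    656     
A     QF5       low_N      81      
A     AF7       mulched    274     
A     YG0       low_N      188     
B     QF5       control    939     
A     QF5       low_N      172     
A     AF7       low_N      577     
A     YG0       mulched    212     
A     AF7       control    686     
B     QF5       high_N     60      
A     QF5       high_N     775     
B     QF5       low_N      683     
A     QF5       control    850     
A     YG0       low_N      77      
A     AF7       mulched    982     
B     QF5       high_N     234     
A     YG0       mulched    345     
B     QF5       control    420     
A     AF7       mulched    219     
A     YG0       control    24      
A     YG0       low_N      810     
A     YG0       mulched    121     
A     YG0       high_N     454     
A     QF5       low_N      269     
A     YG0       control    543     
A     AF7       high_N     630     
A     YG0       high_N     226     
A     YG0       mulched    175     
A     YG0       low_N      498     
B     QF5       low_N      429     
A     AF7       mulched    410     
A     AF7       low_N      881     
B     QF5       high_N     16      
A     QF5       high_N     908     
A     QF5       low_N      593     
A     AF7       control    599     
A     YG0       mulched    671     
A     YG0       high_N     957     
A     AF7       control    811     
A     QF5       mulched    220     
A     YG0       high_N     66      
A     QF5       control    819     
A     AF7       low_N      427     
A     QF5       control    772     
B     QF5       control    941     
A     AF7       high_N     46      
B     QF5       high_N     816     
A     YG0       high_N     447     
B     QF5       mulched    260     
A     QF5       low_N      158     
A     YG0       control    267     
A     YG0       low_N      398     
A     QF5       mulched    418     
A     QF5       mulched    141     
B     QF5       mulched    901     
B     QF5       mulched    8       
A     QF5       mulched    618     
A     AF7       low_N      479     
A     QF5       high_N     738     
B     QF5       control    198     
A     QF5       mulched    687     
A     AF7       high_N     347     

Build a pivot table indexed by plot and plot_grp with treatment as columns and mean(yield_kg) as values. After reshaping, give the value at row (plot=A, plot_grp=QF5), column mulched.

416.80

Rows with plot=A, plot_grp=QF5 and treatment=mulched: yield_kg values are 220, 418, 141, 618, 687.
(220 + 418 + 141 + 618 + 687) / 5 = 416.80.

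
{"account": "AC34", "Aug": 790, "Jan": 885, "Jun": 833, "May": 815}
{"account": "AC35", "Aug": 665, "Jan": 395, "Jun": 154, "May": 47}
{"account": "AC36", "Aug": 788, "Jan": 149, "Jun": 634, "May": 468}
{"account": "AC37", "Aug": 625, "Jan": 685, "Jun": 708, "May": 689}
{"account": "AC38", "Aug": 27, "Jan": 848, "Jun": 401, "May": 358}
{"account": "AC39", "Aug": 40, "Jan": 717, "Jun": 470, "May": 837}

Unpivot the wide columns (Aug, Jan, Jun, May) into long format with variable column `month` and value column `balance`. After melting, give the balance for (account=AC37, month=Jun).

Unpivoting turns each (account, wide-column) pair into one long row.
The wide cell at row AC37, column Jun holds 708, so the long row (AC37, Jun) has balance=708.

708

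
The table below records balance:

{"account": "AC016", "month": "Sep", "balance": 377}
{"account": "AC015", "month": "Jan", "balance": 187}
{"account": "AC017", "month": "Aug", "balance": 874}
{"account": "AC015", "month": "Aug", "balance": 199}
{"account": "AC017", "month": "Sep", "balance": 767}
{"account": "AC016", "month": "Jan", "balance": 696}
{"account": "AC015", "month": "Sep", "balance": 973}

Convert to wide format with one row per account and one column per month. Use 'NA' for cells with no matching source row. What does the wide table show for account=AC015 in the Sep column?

The long row with account=AC015, month=Sep has balance=973.

973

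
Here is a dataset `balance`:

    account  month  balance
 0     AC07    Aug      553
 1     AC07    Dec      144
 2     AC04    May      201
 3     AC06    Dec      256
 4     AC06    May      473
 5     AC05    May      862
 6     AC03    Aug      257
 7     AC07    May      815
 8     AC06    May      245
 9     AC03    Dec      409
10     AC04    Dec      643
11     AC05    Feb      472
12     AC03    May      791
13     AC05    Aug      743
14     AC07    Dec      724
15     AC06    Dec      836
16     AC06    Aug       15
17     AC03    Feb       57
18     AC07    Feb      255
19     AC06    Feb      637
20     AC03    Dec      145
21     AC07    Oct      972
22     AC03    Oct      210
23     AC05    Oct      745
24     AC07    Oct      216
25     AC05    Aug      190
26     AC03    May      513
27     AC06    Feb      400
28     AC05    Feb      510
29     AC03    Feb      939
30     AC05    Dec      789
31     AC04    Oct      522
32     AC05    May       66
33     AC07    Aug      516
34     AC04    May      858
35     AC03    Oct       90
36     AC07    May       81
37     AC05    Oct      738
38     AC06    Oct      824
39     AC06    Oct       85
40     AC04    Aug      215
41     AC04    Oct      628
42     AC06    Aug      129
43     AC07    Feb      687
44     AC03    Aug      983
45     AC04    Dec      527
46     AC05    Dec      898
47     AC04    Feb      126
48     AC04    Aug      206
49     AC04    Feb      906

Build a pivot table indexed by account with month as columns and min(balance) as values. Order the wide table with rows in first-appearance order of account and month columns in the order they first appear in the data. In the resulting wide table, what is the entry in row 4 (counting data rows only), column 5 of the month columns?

With rows in first-appearance order of account, row 4 is account=AC05. month columns in first-appearance order: Aug, Dec, May, Feb, Oct; column 5 is Oct.
Long rows with account=AC05, month=Oct: min(745, 738) = 738.

738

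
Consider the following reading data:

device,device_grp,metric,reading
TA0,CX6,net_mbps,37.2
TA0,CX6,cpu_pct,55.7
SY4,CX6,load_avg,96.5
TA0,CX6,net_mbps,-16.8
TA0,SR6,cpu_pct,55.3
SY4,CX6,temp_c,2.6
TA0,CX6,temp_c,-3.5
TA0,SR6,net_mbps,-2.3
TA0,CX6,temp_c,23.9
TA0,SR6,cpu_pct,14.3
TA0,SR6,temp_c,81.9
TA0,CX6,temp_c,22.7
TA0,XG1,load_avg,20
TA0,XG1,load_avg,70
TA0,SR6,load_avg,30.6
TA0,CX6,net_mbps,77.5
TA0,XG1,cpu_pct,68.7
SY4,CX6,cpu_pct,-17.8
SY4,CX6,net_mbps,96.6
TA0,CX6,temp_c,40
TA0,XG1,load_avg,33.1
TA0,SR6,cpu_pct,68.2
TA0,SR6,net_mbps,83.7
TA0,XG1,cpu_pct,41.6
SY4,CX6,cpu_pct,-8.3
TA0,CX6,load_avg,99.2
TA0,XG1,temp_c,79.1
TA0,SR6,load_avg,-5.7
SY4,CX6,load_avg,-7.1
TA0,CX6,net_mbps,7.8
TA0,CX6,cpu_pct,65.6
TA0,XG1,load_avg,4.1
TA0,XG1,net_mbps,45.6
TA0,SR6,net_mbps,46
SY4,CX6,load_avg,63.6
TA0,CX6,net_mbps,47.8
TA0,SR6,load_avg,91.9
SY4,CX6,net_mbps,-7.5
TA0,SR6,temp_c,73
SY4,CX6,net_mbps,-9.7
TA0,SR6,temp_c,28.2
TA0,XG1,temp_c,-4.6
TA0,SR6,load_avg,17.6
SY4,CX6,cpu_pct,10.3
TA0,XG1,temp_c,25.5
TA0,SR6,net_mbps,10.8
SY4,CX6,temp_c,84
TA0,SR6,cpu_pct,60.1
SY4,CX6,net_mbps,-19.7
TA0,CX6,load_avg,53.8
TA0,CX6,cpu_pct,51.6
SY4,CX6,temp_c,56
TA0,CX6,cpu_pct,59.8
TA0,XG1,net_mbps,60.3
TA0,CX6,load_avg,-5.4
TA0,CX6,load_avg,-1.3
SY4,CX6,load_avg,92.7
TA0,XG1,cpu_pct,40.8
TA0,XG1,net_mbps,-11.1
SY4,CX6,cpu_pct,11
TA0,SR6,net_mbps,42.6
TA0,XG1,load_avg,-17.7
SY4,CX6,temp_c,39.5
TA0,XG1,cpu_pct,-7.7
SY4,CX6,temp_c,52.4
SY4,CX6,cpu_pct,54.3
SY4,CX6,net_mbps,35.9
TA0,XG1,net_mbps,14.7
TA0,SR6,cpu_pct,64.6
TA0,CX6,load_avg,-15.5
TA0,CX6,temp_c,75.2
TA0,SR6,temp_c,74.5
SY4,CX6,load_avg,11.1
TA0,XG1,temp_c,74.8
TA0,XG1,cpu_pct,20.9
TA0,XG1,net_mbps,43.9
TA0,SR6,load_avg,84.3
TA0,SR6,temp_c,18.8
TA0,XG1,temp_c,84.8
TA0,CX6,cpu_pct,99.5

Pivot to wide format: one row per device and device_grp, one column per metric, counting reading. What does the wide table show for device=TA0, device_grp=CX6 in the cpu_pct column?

Rows with device=TA0, device_grp=CX6 and metric=cpu_pct: reading values are 55.7, 65.6, 51.6, 59.8, 99.5.
5 rows match — count = 5.

5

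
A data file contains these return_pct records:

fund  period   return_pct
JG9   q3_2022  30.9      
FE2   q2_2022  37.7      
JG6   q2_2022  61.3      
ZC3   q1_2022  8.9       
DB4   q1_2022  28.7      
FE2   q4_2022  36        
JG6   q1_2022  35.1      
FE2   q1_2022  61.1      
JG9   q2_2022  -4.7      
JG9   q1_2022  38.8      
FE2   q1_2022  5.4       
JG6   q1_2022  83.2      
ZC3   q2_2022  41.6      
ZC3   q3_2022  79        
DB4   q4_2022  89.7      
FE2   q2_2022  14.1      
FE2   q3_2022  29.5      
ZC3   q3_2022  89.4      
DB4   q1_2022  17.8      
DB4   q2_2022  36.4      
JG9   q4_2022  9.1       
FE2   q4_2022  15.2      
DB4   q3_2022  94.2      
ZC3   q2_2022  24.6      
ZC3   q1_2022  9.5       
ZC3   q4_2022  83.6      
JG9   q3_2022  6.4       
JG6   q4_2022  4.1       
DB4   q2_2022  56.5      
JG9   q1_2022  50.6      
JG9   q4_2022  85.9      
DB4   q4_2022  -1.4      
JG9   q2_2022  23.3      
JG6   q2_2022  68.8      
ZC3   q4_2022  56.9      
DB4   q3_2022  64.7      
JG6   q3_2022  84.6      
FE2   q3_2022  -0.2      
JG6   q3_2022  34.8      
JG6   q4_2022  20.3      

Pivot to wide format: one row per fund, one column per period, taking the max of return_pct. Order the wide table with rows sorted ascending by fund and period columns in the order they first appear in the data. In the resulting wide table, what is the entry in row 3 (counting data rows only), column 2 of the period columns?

With rows sorted ascending by fund, row 3 is fund=JG6. period columns in first-appearance order: q3_2022, q2_2022, q1_2022, q4_2022; column 2 is q2_2022.
Long rows with fund=JG6, period=q2_2022: max(61.3, 68.8) = 68.8.

68.8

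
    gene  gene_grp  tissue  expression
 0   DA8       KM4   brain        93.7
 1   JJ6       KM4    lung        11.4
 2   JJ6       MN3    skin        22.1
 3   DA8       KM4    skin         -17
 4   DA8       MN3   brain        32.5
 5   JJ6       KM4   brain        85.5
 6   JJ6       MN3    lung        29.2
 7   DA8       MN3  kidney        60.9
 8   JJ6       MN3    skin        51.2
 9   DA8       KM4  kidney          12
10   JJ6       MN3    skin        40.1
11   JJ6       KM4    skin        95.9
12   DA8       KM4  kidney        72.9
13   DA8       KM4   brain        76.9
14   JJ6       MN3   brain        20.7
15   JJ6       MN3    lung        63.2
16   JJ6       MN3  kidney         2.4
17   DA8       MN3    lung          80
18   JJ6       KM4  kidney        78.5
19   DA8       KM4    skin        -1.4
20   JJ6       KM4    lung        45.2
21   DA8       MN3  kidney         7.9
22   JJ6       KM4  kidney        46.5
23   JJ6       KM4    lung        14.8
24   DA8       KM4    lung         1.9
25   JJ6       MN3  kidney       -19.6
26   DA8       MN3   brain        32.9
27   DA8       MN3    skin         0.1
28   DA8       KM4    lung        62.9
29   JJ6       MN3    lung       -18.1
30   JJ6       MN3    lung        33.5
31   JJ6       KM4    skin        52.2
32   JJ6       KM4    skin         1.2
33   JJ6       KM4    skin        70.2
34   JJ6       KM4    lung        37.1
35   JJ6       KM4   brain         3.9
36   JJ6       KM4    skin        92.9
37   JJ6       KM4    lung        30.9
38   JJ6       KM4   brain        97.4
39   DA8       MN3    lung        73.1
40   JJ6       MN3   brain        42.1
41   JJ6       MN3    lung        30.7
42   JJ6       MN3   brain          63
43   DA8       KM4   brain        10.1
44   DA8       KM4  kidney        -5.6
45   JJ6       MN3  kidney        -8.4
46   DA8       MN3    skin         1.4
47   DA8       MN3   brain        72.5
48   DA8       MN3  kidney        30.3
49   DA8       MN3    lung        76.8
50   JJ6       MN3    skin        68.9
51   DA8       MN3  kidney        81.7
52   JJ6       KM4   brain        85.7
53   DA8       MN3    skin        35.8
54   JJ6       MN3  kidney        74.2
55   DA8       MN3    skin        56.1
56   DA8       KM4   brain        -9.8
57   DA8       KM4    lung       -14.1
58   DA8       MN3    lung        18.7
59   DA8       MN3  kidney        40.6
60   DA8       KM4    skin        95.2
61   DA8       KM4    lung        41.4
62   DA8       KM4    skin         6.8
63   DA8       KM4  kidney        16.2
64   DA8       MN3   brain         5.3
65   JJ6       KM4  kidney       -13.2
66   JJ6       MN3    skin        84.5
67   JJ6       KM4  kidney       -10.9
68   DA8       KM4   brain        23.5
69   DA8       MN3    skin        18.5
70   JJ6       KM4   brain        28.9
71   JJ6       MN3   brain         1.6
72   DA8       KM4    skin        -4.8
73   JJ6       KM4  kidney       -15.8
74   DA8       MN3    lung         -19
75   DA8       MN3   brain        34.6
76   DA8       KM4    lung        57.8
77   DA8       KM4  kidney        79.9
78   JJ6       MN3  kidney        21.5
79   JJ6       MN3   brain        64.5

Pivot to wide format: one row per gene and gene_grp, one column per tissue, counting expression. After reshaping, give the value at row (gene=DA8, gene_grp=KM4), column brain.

Rows with gene=DA8, gene_grp=KM4 and tissue=brain: expression values are 93.7, 76.9, 10.1, -9.8, 23.5.
5 rows match — count = 5.

5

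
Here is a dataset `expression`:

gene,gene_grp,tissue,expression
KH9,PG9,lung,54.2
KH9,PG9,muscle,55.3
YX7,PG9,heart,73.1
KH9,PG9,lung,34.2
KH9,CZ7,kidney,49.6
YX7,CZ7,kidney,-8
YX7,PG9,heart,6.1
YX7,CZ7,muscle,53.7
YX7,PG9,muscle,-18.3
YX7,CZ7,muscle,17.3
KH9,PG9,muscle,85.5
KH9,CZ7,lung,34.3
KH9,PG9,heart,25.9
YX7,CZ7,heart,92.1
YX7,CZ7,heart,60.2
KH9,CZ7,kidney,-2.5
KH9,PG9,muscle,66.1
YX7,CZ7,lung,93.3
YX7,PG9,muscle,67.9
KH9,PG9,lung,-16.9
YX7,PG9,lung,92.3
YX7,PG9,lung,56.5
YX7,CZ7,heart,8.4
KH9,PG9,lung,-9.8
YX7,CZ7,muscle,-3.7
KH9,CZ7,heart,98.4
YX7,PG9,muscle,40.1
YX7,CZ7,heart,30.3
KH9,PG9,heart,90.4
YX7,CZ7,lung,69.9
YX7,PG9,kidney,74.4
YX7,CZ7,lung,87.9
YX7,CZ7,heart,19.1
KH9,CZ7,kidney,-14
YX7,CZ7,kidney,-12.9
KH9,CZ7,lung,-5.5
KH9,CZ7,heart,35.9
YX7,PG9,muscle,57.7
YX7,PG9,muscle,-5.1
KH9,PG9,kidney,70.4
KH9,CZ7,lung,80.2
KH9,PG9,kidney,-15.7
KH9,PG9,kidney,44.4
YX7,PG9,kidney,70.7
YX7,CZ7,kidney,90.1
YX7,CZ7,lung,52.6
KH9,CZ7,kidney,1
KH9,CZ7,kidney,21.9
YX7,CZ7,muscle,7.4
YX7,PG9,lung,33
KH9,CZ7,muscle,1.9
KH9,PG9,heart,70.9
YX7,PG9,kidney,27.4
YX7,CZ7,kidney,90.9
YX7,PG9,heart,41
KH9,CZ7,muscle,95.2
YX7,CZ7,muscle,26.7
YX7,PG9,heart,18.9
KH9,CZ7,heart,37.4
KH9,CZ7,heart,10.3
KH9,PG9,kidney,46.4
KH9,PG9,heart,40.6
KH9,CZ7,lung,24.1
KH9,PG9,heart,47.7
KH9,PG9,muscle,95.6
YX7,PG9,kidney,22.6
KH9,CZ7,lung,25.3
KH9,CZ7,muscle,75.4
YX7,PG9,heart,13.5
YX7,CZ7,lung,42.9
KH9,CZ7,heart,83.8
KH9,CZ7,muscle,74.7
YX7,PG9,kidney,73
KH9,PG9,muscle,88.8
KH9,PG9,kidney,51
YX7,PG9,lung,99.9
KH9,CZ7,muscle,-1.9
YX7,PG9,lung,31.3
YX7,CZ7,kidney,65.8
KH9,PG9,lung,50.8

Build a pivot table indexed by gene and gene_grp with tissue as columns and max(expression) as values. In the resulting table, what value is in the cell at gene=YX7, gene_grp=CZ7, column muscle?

Rows with gene=YX7, gene_grp=CZ7 and tissue=muscle: expression values are 53.7, 17.3, -3.7, 7.4, 26.7.
max(53.7, 17.3, -3.7, 7.4, 26.7) = 53.7.

53.7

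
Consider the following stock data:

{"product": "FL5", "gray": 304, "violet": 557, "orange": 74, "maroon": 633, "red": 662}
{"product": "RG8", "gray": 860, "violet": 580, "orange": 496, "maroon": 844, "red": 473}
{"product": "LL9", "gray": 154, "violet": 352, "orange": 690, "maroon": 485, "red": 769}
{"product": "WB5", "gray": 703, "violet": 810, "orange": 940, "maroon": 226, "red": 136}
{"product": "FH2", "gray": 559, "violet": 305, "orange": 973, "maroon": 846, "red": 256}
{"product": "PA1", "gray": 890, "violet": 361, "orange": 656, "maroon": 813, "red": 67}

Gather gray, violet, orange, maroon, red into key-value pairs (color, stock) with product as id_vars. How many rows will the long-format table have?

30

6 product values × 5 melted columns = 30 rows.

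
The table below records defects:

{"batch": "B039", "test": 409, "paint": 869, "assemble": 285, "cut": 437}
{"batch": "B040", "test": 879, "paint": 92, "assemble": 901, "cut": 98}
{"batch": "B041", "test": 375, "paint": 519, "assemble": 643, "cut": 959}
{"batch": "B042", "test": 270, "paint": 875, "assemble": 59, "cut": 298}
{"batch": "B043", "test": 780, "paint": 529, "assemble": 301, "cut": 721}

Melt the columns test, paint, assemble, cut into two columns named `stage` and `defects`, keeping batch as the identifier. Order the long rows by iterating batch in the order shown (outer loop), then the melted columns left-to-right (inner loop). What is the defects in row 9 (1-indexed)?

375

20 rows total (5 × 4). Row 9: index ⌊(9-1)/4⌋ = 2 into batch → B041; (9-1) mod 4 = 0 into the melted columns → test.
So row 9 is (B041, test, 375); defects = 375.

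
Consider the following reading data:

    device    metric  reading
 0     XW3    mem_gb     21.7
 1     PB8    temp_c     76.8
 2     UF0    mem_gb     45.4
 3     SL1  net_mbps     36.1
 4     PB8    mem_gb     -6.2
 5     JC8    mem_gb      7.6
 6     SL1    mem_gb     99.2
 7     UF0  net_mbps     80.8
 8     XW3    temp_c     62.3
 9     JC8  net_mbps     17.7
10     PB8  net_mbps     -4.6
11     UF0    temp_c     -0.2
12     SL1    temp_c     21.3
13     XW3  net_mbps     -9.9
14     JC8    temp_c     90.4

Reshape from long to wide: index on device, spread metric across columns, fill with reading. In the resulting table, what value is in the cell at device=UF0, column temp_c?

Wide layout: rows indexed by device, columns are the 3 distinct metric values (mem_gb, temp_c, net_mbps).
Cell (device=UF0, metric=temp_c) draws from the long row where device=UF0 and metric=temp_c, which has reading=-0.2.

-0.2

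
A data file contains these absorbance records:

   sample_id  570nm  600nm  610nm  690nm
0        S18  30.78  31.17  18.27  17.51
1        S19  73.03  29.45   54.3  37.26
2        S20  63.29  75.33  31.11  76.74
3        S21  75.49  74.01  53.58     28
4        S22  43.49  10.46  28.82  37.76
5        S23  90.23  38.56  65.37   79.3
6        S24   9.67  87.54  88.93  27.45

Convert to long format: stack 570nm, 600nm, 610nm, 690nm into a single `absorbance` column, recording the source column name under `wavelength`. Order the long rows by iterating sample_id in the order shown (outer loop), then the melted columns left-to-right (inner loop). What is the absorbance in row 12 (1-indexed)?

28 rows total (7 × 4). Row 12: index ⌊(12-1)/4⌋ = 2 into sample_id → S20; (12-1) mod 4 = 3 into the melted columns → 690nm.
So row 12 is (S20, 690nm, 76.74); absorbance = 76.74.

76.74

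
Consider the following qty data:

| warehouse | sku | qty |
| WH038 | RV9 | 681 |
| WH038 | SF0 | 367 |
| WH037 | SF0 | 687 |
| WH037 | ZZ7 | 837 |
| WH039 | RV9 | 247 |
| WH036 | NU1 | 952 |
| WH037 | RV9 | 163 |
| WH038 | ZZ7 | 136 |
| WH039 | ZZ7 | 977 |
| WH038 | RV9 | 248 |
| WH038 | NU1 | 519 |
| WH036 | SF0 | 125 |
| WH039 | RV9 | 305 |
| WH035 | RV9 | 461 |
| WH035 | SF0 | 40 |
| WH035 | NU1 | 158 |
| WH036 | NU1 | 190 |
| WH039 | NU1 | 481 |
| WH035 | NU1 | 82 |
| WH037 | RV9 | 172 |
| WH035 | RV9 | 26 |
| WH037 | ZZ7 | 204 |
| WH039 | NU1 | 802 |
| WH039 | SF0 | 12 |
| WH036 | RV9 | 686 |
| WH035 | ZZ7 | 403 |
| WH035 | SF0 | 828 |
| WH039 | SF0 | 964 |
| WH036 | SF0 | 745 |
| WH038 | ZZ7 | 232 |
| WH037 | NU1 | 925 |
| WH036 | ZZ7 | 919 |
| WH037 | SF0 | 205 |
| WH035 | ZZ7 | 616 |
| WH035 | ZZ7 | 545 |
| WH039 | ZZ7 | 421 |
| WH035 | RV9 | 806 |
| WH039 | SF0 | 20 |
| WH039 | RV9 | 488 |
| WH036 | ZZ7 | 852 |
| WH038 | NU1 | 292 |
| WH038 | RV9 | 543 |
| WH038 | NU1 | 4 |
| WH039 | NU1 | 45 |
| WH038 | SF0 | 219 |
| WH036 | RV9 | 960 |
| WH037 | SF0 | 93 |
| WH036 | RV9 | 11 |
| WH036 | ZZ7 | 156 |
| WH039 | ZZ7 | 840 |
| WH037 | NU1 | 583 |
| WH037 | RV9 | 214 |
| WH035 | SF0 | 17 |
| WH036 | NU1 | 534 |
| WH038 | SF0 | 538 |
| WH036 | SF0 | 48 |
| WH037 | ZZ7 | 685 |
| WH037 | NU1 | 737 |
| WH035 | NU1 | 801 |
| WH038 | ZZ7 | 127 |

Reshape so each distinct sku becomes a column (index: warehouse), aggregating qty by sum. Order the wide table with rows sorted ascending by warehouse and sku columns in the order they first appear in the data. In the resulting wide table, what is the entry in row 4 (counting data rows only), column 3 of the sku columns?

495

With rows sorted ascending by warehouse, row 4 is warehouse=WH038. sku columns in first-appearance order: RV9, SF0, ZZ7, NU1; column 3 is ZZ7.
Long rows with warehouse=WH038, sku=ZZ7: 136 + 232 + 127 = 495.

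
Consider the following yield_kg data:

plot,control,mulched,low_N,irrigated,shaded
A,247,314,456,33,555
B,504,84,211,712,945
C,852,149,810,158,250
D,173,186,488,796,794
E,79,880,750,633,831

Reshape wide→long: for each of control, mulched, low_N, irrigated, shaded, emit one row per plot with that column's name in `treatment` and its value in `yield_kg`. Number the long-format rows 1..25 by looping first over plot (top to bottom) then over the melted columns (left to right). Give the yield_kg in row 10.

945

25 rows total (5 × 5). Row 10: index ⌊(10-1)/5⌋ = 1 into plot → B; (10-1) mod 5 = 4 into the melted columns → shaded.
So row 10 is (B, shaded, 945); yield_kg = 945.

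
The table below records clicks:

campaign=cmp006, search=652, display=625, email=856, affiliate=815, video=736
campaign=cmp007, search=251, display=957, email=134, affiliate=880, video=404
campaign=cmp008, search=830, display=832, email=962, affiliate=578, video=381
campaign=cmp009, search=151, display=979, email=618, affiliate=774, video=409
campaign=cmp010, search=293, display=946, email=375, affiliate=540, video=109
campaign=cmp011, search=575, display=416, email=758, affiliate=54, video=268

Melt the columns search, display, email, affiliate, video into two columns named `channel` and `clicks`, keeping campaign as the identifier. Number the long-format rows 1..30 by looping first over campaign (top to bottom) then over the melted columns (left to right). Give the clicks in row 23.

375

30 rows total (6 × 5). Row 23: index ⌊(23-1)/5⌋ = 4 into campaign → cmp010; (23-1) mod 5 = 2 into the melted columns → email.
So row 23 is (cmp010, email, 375); clicks = 375.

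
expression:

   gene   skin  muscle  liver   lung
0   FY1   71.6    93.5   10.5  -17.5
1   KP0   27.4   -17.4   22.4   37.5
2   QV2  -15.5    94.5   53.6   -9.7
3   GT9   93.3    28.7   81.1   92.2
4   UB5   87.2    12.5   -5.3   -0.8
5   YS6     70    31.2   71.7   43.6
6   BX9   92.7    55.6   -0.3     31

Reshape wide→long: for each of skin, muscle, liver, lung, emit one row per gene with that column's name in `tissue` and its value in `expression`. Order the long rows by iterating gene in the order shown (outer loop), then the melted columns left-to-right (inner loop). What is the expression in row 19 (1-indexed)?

28 rows total (7 × 4). Row 19: index ⌊(19-1)/4⌋ = 4 into gene → UB5; (19-1) mod 4 = 2 into the melted columns → liver.
So row 19 is (UB5, liver, -5.3); expression = -5.3.

-5.3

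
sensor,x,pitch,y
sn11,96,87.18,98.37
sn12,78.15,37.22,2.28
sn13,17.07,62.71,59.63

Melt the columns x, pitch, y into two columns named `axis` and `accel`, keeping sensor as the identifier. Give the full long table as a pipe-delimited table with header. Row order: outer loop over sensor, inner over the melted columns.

| sensor | axis | accel |
| sn11 | x | 96 |
| sn11 | pitch | 87.18 |
| sn11 | y | 98.37 |
| sn12 | x | 78.15 |
| sn12 | pitch | 37.22 |
| sn12 | y | 2.28 |
| sn13 | x | 17.07 |
| sn13 | pitch | 62.71 |
| sn13 | y | 59.63 |

Each (sensor, column) pair becomes one row: 3 × 3 = 9 rows.
For example, (sn11, x) → accel=96.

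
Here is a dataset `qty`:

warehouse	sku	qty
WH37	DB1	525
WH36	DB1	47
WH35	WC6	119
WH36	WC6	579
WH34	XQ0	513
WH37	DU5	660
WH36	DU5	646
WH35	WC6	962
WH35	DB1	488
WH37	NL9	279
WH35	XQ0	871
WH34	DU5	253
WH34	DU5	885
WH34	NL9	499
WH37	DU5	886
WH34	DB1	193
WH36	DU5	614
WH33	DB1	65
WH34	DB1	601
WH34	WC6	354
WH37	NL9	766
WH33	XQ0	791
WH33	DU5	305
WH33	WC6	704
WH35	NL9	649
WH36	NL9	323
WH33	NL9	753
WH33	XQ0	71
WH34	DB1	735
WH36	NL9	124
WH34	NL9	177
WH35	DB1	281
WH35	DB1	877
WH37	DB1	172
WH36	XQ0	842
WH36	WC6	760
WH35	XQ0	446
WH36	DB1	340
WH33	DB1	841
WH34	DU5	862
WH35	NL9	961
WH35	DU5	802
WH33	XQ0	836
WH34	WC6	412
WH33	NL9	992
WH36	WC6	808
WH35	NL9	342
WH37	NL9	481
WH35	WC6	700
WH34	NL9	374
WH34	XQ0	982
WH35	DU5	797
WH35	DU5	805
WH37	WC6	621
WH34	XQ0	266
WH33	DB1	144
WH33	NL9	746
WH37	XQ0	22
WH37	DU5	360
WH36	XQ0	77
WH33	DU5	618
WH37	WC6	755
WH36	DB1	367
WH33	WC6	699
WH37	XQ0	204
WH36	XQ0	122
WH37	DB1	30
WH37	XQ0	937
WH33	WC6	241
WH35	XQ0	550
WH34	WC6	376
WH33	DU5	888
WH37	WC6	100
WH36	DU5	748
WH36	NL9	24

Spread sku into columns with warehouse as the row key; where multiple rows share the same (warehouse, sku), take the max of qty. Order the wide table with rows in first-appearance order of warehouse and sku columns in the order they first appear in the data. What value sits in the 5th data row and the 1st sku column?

With rows in first-appearance order of warehouse, row 5 is warehouse=WH33. sku columns in first-appearance order: DB1, WC6, XQ0, DU5, NL9; column 1 is DB1.
Long rows with warehouse=WH33, sku=DB1: max(65, 841, 144) = 841.

841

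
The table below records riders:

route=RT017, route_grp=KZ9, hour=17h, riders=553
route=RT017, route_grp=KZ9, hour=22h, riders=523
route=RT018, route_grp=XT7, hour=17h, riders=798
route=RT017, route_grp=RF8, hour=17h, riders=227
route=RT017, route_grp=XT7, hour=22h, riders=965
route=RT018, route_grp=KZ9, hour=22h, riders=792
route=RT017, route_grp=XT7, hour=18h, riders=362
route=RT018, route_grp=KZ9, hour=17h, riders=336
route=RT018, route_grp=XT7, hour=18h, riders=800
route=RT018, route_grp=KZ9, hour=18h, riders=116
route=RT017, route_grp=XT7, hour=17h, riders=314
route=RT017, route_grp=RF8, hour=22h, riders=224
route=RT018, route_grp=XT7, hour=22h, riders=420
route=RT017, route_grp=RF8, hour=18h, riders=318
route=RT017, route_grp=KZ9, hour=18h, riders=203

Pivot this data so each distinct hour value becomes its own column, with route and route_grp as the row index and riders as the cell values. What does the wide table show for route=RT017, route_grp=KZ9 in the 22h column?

Wide layout: rows indexed by route and route_grp, columns are the 3 distinct hour values (17h, 22h, 18h).
Cell (route=RT017, route_grp=KZ9, hour=22h) draws from the long row where route=RT017, route_grp=KZ9 and hour=22h, which has riders=523.

523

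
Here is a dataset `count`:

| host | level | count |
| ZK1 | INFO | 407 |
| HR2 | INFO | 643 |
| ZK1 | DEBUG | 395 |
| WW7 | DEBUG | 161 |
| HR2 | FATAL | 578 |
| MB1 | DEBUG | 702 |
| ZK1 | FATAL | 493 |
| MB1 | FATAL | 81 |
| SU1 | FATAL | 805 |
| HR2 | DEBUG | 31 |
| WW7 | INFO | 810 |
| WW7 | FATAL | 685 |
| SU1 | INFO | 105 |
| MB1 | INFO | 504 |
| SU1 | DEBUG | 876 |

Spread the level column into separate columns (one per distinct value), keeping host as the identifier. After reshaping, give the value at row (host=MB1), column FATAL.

Wide layout: rows indexed by host, columns are the 3 distinct level values (INFO, DEBUG, FATAL).
Cell (host=MB1, level=FATAL) draws from the long row where host=MB1 and level=FATAL, which has count=81.

81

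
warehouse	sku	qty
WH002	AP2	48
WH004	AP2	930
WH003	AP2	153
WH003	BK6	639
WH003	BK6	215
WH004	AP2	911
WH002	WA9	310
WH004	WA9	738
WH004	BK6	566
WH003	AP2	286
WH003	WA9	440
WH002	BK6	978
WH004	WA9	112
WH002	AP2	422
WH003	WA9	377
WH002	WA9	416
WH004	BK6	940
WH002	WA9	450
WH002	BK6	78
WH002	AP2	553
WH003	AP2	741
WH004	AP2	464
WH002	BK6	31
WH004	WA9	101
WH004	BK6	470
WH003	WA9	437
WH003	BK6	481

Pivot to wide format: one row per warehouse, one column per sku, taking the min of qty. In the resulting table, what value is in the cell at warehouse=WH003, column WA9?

377

Rows with warehouse=WH003 and sku=WA9: qty values are 440, 377, 437.
min(440, 377, 437) = 377.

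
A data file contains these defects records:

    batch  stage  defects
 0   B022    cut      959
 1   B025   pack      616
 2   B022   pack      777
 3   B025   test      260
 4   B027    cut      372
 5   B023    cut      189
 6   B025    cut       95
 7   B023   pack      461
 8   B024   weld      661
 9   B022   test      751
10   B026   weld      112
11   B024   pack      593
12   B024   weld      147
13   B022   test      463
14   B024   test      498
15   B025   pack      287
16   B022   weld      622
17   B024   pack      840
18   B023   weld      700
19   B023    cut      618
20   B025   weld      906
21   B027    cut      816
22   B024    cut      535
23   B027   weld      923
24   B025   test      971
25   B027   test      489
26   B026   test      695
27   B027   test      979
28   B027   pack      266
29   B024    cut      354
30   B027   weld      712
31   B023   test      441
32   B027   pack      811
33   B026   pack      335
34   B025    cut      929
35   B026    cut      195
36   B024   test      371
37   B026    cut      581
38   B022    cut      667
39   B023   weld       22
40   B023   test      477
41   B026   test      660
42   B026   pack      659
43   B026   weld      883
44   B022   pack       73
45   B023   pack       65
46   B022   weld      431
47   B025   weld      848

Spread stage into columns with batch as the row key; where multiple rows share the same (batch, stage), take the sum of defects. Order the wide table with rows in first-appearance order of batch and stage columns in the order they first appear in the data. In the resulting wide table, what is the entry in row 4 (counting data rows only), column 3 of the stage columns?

With rows in first-appearance order of batch, row 4 is batch=B023. stage columns in first-appearance order: cut, pack, test, weld; column 3 is test.
Long rows with batch=B023, stage=test: 441 + 477 = 918.

918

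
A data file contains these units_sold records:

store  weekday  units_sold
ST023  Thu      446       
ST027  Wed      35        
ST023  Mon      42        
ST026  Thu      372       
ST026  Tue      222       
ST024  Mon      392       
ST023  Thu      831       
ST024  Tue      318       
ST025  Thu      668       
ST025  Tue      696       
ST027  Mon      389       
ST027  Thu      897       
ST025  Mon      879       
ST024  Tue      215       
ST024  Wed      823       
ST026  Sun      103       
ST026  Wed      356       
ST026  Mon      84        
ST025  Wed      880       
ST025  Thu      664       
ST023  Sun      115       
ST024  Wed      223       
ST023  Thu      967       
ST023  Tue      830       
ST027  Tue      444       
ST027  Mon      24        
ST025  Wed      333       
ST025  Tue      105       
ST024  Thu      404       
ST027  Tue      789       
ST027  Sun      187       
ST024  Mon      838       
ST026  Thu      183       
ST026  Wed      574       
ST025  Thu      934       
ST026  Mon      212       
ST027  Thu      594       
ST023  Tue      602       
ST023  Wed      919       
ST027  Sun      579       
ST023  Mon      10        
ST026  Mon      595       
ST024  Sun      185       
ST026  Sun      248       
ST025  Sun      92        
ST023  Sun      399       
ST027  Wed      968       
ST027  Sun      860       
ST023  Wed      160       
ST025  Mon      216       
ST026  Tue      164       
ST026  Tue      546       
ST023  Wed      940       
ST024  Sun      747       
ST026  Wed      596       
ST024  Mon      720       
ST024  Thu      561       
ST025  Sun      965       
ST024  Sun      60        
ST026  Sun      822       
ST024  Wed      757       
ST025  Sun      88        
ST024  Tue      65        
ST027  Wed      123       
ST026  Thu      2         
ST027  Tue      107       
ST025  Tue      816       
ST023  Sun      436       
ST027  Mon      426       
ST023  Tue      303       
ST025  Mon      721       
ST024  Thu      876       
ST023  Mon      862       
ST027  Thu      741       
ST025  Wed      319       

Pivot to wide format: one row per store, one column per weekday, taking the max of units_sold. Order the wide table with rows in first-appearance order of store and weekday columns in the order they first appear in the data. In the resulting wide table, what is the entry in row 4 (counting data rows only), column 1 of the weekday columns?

With rows in first-appearance order of store, row 4 is store=ST024. weekday columns in first-appearance order: Thu, Wed, Mon, Tue, Sun; column 1 is Thu.
Long rows with store=ST024, weekday=Thu: max(404, 561, 876) = 876.

876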